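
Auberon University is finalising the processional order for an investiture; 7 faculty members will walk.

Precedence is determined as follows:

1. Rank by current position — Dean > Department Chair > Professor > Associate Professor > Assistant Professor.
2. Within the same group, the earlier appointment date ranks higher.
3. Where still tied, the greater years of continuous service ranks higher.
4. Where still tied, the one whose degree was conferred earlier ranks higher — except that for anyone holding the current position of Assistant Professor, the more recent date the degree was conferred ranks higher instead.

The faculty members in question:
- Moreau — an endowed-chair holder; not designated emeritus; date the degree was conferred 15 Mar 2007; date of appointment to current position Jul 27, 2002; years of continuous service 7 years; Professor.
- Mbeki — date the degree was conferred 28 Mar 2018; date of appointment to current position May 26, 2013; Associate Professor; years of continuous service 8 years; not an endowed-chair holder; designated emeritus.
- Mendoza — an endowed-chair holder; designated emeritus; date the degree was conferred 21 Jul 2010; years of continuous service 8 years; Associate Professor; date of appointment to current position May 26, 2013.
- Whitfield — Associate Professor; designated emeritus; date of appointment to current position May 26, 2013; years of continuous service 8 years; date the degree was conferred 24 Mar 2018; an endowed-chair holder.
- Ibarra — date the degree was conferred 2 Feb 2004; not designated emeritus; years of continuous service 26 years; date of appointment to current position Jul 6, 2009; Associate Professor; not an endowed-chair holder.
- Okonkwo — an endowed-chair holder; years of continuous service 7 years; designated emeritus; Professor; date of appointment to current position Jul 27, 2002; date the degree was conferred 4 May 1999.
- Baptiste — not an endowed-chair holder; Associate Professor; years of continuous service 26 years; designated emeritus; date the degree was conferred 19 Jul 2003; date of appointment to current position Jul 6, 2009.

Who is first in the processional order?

By current position: Okonkwo and Moreau (Professor); then Baptiste, Ibarra, Mendoza, Whitfield and Mbeki (Associate Professor).
Okonkwo and Moreau both have date of appointment to current position Jul 27, 2002, so the next rule applies.
Okonkwo and Moreau both have years of continuous service 7 years, so the next rule applies.
Among Okonkwo and Moreau, by date the degree was conferred (earlier first): Okonkwo (4 May 1999) before Moreau (15 Mar 2007).
Among Baptiste, Ibarra, Mendoza, Whitfield and Mbeki, by date of appointment to current position (earlier first): Baptiste and Ibarra (Jul 6, 2009) before Mendoza, Whitfield and Mbeki (May 26, 2013).
Baptiste and Ibarra both have years of continuous service 26 years, so the next rule applies.
Among Baptiste and Ibarra, by date the degree was conferred (earlier first): Baptiste (19 Jul 2003) before Ibarra (2 Feb 2004).
Mendoza, Whitfield and Mbeki all have years of continuous service 8 years, so the next rule applies.
Among Mendoza, Whitfield and Mbeki, by date the degree was conferred (earlier first): Mendoza (21 Jul 2010) before Whitfield (24 Mar 2018) before Mbeki (28 Mar 2018).
Order: Okonkwo, Moreau, Baptiste, Ibarra, Mendoza, Whitfield, Mbeki.

Okonkwo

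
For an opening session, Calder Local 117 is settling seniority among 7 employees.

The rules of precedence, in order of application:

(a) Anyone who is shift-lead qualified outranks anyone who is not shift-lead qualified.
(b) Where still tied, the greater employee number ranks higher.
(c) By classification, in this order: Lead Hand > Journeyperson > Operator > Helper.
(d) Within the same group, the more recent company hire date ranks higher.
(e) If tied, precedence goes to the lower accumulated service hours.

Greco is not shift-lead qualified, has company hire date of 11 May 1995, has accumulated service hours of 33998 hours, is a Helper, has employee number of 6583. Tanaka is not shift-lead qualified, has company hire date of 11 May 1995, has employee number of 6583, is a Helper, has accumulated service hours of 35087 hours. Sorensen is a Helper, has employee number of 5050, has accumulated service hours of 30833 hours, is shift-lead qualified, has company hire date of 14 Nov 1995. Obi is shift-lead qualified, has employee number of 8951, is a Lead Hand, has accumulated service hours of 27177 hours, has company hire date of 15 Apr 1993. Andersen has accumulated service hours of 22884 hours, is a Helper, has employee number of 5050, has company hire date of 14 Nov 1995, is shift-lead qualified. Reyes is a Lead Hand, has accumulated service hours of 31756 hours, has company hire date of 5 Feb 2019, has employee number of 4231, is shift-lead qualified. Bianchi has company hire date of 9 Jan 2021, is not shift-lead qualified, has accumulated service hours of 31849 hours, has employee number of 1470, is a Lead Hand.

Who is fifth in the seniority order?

By the first rule: Obi, Andersen, Sorensen and Reyes (each shift-lead qualified); then Greco, Tanaka and Bianchi (each not shift-lead qualified).
Among Obi, Andersen, Sorensen and Reyes, by employee number (higher first): Obi (8951) before Andersen and Sorensen (5050) before Reyes (4231).
Andersen and Sorensen are each Helper, so the next rule applies.
Andersen and Sorensen both have company hire date 14 Nov 1995, so the next rule applies.
Among Andersen and Sorensen, by accumulated service hours (lower first): Andersen (22884 hours) before Sorensen (30833 hours).
Among Greco, Tanaka and Bianchi, by employee number (higher first): Greco and Tanaka (6583) before Bianchi (1470).
Greco and Tanaka are each Helper, so the next rule applies.
Greco and Tanaka both have company hire date 11 May 1995, so the next rule applies.
Among Greco and Tanaka, by accumulated service hours (lower first): Greco (33998 hours) before Tanaka (35087 hours).
Order: Obi, Andersen, Sorensen, Reyes, Greco, Tanaka, Bianchi.

Greco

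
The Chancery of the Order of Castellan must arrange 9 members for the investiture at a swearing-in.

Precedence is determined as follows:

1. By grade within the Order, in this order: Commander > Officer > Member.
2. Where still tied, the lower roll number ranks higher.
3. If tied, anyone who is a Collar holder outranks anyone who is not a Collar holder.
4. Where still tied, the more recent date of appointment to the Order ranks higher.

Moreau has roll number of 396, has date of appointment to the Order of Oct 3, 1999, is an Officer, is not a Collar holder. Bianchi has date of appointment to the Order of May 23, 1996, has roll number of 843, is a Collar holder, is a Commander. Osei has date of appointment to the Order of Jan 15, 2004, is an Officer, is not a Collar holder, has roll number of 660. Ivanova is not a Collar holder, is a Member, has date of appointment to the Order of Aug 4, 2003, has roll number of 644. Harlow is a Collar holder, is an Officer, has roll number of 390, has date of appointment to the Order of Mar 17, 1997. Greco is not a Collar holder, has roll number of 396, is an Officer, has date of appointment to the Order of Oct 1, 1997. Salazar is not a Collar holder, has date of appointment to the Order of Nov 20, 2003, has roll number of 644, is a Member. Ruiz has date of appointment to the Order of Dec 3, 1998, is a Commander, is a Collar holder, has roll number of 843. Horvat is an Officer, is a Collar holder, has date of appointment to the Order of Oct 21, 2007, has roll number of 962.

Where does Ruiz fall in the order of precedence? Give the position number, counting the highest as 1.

1

By grade within the Order: Ruiz and Bianchi (Commander); then Harlow, Moreau, Greco, Osei and Horvat (Officer); then Salazar and Ivanova (Member).
Ruiz and Bianchi both have roll number 843, so the next rule applies.
Ruiz and Bianchi are each a Collar holder, so the next rule applies.
Among Ruiz and Bianchi, by date of appointment to the Order (later first): Ruiz (Dec 3, 1998) before Bianchi (May 23, 1996).
Among Harlow, Moreau, Greco, Osei and Horvat, by roll number (lower first): Harlow (390) before Moreau and Greco (396) before Osei (660) before Horvat (962).
Moreau and Greco are each not a Collar holder, so the next rule applies.
Among Moreau and Greco, by date of appointment to the Order (later first): Moreau (Oct 3, 1999) before Greco (Oct 1, 1997).
Salazar and Ivanova both have roll number 644, so the next rule applies.
Salazar and Ivanova are each not a Collar holder, so the next rule applies.
Among Salazar and Ivanova, by date of appointment to the Order (later first): Salazar (Nov 20, 2003) before Ivanova (Aug 4, 2003).
Order: Ruiz, Bianchi, Harlow, Moreau, Greco, Osei, Horvat, Salazar, Ivanova. So position 1.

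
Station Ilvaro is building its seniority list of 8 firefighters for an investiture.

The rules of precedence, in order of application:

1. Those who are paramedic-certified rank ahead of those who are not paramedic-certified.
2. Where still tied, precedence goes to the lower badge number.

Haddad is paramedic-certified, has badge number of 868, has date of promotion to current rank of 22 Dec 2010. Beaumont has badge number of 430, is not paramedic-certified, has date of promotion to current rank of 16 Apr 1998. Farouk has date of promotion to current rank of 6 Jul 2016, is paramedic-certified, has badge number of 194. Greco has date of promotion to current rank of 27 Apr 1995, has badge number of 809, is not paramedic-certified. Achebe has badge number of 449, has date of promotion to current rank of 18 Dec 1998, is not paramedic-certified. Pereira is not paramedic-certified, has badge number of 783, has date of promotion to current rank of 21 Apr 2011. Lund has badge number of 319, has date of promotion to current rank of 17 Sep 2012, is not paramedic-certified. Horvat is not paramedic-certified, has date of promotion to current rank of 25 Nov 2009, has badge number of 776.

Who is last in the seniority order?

Greco

By the first rule: Farouk and Haddad (both paramedic-certified); then Lund, Beaumont, Achebe, Horvat, Pereira and Greco (each not paramedic-certified).
Among Farouk and Haddad, by badge number (lower first): Farouk (194) before Haddad (868).
Among Lund, Beaumont, Achebe, Horvat, Pereira and Greco, by badge number (lower first): Lund (319) before Beaumont (430) before Achebe (449) before Horvat (776) before Pereira (783) before Greco (809).
Order: Farouk, Haddad, Lund, Beaumont, Achebe, Horvat, Pereira, Greco.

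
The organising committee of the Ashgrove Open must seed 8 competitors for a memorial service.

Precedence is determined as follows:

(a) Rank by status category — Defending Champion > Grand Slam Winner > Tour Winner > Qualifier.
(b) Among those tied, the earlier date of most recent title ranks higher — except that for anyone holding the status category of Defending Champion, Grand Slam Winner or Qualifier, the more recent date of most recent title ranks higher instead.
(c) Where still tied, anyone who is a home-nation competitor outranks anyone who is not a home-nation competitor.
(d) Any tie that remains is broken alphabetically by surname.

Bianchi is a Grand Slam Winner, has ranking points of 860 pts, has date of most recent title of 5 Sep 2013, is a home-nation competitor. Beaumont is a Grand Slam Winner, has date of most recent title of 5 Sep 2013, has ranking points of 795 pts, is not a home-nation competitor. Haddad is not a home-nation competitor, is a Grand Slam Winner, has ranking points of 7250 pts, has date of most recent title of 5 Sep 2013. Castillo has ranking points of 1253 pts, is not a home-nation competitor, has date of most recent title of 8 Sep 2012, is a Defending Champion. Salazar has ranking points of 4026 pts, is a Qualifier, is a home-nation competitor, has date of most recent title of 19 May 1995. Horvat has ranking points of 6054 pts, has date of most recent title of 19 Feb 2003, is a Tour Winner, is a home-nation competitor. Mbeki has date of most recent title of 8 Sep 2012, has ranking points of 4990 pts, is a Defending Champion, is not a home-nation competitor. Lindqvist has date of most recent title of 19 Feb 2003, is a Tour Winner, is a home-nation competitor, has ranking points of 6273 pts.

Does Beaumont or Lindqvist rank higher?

By status category: Castillo and Mbeki (Defending Champion); then Bianchi, Beaumont and Haddad (Grand Slam Winner); then Horvat and Lindqvist (Tour Winner); then Salazar (Qualifier).
Castillo and Mbeki both have date of most recent title 8 Sep 2012, so the next rule applies.
Castillo and Mbeki are each not a home-nation competitor, so the next rule applies.
Among Castillo and Mbeki, alphabetically by surname: Castillo before Mbeki.
Bianchi, Beaumont and Haddad all have date of most recent title 5 Sep 2013, so the next rule applies.
Among Bianchi, Beaumont and Haddad, a home-nation competitor before not a home-nation competitor: Bianchi (a home-nation competitor) before Beaumont and Haddad (not a home-nation competitor).
Among Beaumont and Haddad, alphabetically by surname: Beaumont before Haddad.
Horvat and Lindqvist both have date of most recent title 19 Feb 2003, so the next rule applies.
Horvat and Lindqvist are each a home-nation competitor, so the next rule applies.
Among Horvat and Lindqvist, alphabetically by surname: Horvat before Lindqvist.
So Beaumont takes precedence.

Beaumont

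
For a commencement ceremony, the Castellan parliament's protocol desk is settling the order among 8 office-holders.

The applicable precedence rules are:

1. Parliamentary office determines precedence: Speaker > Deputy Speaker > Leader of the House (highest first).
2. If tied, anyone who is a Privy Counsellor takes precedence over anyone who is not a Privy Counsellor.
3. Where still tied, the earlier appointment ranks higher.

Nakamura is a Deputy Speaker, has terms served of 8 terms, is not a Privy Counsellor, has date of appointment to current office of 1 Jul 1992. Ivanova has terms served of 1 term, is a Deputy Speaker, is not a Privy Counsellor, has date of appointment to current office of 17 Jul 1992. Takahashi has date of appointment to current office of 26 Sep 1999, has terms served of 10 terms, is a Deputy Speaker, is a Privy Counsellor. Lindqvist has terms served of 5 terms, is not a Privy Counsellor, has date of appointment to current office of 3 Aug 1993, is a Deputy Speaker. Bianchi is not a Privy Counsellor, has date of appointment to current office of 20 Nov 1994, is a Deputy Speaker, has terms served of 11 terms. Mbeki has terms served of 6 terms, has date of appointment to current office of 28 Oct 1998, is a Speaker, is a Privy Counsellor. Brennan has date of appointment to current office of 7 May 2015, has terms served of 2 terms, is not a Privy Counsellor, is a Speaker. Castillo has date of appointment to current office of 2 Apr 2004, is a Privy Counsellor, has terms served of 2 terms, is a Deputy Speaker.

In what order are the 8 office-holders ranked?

By parliamentary office: Mbeki and Brennan (Speaker); then Takahashi, Castillo, Nakamura, Ivanova, Lindqvist and Bianchi (Deputy Speaker).
Among Mbeki and Brennan, a Privy Counsellor before not a Privy Counsellor: Mbeki (a Privy Counsellor) before Brennan (not a Privy Counsellor).
Among Takahashi, Castillo, Nakamura, Ivanova, Lindqvist and Bianchi, a Privy Counsellor before not a Privy Counsellor: Takahashi and Castillo (a Privy Counsellor) before Nakamura, Ivanova, Lindqvist and Bianchi (not a Privy Counsellor).
Among Takahashi and Castillo, by date of appointment to current office (earlier first): Takahashi (26 Sep 1999) before Castillo (2 Apr 2004).
Among Nakamura, Ivanova, Lindqvist and Bianchi, by date of appointment to current office (earlier first): Nakamura (1 Jul 1992) before Ivanova (17 Jul 1992) before Lindqvist (3 Aug 1993) before Bianchi (20 Nov 1994).
Full order: Mbeki, Brennan, Takahashi, Castillo, Nakamura, Ivanova, Lindqvist, Bianchi.

Mbeki, Brennan, Takahashi, Castillo, Nakamura, Ivanova, Lindqvist, Bianchi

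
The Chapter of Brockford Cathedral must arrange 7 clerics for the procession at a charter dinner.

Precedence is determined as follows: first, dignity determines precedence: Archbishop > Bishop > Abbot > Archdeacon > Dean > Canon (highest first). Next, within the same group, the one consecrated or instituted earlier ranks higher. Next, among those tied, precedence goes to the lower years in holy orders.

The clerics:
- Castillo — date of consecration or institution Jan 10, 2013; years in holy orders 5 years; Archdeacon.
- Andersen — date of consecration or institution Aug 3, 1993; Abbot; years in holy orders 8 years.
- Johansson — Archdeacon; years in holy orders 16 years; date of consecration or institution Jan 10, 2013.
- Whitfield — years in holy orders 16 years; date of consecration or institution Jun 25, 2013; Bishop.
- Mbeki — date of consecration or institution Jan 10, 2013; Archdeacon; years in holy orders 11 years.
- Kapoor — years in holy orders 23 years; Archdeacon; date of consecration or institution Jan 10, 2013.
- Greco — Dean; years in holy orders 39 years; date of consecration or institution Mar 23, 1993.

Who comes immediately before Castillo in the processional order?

Andersen

By dignity: Whitfield (Bishop); then Andersen (Abbot); then Castillo, Mbeki, Johansson and Kapoor (Archdeacon); then Greco (Dean).
Castillo, Mbeki, Johansson and Kapoor all have date of consecration or institution Jan 10, 2013, so the next rule applies.
Among Castillo, Mbeki, Johansson and Kapoor, by years in holy orders (lower first): Castillo (5 years) before Mbeki (11 years) before Johansson (16 years) before Kapoor (23 years).
Order: Whitfield, Andersen, Castillo, Mbeki, Johansson, Kapoor, Greco.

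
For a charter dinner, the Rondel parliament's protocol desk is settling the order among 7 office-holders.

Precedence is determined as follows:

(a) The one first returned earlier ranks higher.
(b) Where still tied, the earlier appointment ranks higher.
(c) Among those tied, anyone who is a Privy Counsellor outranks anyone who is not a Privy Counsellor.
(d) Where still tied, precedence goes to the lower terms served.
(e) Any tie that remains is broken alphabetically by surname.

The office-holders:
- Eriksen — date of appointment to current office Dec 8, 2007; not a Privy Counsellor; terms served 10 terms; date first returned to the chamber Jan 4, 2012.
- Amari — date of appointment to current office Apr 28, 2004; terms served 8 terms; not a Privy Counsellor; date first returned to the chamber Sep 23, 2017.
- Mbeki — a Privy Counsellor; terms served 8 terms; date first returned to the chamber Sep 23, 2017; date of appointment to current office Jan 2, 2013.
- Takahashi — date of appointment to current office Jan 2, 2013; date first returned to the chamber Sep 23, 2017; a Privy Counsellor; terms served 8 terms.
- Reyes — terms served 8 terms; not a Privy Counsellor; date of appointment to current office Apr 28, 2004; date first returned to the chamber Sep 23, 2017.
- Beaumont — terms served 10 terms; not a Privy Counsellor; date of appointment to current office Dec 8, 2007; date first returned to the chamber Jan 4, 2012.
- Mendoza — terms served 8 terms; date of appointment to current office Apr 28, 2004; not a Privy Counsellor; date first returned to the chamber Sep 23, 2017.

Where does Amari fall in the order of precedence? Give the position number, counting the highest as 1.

3

By date first returned to the chamber (earlier first): Beaumont and Eriksen (both Jan 4, 2012); then Amari, Mendoza, Reyes, Mbeki and Takahashi (each Sep 23, 2017).
Beaumont and Eriksen both have date of appointment to current office Dec 8, 2007, so the next rule applies.
Beaumont and Eriksen are each not a Privy Counsellor, so the next rule applies.
Beaumont and Eriksen both have terms served 10 terms, so the next rule applies.
Among Beaumont and Eriksen, alphabetically by surname: Beaumont before Eriksen.
Among Amari, Mendoza, Reyes, Mbeki and Takahashi, by date of appointment to current office (earlier first): Amari, Mendoza and Reyes (Apr 28, 2004) before Mbeki and Takahashi (Jan 2, 2013).
Amari, Mendoza and Reyes are each not a Privy Counsellor, so the next rule applies.
Amari, Mendoza and Reyes all have terms served 8 terms, so the next rule applies.
Among Amari, Mendoza and Reyes, alphabetically by surname: Amari before Mendoza before Reyes.
Mbeki and Takahashi are each a Privy Counsellor, so the next rule applies.
Mbeki and Takahashi both have terms served 8 terms, so the next rule applies.
Among Mbeki and Takahashi, alphabetically by surname: Mbeki before Takahashi.
Order: Beaumont, Eriksen, Amari, Mendoza, Reyes, Mbeki, Takahashi. So position 3.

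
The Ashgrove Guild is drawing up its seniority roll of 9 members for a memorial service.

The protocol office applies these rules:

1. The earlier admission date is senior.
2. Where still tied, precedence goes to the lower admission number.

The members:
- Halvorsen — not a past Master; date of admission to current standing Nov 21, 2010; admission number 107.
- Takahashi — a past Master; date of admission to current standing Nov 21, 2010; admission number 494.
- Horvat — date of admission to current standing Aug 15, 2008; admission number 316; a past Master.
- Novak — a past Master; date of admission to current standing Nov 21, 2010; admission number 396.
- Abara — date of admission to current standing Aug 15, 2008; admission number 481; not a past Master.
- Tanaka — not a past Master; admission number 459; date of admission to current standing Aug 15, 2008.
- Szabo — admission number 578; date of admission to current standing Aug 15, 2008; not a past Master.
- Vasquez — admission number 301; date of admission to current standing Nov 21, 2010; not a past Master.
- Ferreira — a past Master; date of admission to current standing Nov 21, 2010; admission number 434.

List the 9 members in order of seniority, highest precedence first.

By date of admission to current standing (earlier first): Horvat, Tanaka, Abara and Szabo (each Aug 15, 2008); then Halvorsen, Vasquez, Novak, Ferreira and Takahashi (each Nov 21, 2010).
Among Horvat, Tanaka, Abara and Szabo, by admission number (lower first): Horvat (316) before Tanaka (459) before Abara (481) before Szabo (578).
Among Halvorsen, Vasquez, Novak, Ferreira and Takahashi, by admission number (lower first): Halvorsen (107) before Vasquez (301) before Novak (396) before Ferreira (434) before Takahashi (494).
Full order: Horvat, Tanaka, Abara, Szabo, Halvorsen, Vasquez, Novak, Ferreira, Takahashi.

Horvat, Tanaka, Abara, Szabo, Halvorsen, Vasquez, Novak, Ferreira, Takahashi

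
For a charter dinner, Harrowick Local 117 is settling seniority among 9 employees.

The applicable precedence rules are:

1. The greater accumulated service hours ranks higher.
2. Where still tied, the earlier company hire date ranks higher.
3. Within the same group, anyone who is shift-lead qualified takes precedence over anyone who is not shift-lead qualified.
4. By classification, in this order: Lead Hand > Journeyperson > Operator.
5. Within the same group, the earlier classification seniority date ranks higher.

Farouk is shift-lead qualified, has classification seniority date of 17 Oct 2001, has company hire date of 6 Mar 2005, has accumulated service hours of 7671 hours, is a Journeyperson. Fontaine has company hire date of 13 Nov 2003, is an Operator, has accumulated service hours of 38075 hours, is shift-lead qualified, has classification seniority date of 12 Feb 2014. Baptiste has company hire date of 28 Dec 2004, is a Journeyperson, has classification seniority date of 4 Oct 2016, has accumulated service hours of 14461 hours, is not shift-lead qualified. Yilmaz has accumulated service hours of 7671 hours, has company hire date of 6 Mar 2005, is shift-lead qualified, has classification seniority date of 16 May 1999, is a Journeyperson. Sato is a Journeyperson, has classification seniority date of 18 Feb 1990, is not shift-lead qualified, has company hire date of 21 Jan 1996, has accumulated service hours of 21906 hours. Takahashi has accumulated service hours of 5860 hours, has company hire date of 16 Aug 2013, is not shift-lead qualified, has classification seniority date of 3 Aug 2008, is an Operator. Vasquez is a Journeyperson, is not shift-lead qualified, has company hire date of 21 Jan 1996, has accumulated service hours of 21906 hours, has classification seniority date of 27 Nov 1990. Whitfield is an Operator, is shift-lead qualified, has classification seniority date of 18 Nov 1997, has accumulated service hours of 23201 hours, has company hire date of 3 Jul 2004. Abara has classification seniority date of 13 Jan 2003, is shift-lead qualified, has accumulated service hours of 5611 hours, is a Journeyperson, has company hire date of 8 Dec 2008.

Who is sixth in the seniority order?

Yilmaz

By accumulated service hours (higher first): Fontaine (38075 hours); then Whitfield (23201 hours); then Sato and Vasquez (both 21906 hours); then Baptiste (14461 hours); then Yilmaz and Farouk (both 7671 hours); then Takahashi (5860 hours); then Abara (5611 hours).
Sato and Vasquez both have company hire date 21 Jan 1996, so the next rule applies.
Sato and Vasquez are each not shift-lead qualified, so the next rule applies.
Sato and Vasquez are each Journeyperson, so the next rule applies.
Among Sato and Vasquez, by classification seniority date (earlier first): Sato (18 Feb 1990) before Vasquez (27 Nov 1990).
Yilmaz and Farouk both have company hire date 6 Mar 2005, so the next rule applies.
Yilmaz and Farouk are each shift-lead qualified, so the next rule applies.
Yilmaz and Farouk are each Journeyperson, so the next rule applies.
Among Yilmaz and Farouk, by classification seniority date (earlier first): Yilmaz (16 May 1999) before Farouk (17 Oct 2001).
Order: Fontaine, Whitfield, Sato, Vasquez, Baptiste, Yilmaz, Farouk, Takahashi, Abara.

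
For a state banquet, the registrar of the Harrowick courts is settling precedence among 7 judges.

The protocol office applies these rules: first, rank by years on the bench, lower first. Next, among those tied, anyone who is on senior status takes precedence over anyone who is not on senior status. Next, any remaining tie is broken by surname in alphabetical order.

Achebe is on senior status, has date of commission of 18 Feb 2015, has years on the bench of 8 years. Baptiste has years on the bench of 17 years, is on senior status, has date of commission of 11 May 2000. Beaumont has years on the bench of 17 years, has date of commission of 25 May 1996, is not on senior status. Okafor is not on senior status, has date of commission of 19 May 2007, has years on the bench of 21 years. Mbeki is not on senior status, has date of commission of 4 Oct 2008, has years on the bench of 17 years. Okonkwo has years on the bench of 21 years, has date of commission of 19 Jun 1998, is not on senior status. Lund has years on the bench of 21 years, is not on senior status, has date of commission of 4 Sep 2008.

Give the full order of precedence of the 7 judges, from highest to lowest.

Achebe, Baptiste, Beaumont, Mbeki, Lund, Okafor, Okonkwo

By years on the bench (lower first): Achebe (8 years); then Baptiste, Beaumont and Mbeki (each 17 years); then Lund, Okafor and Okonkwo (each 21 years).
Among Baptiste, Beaumont and Mbeki, on senior status before not on senior status: Baptiste (on senior status) before Beaumont and Mbeki (not on senior status).
Among Beaumont and Mbeki, alphabetically by surname: Beaumont before Mbeki.
Lund, Okafor and Okonkwo are each not on senior status, so the next rule applies.
Among Lund, Okafor and Okonkwo, alphabetically by surname: Lund before Okafor before Okonkwo.
Full order: Achebe, Baptiste, Beaumont, Mbeki, Lund, Okafor, Okonkwo.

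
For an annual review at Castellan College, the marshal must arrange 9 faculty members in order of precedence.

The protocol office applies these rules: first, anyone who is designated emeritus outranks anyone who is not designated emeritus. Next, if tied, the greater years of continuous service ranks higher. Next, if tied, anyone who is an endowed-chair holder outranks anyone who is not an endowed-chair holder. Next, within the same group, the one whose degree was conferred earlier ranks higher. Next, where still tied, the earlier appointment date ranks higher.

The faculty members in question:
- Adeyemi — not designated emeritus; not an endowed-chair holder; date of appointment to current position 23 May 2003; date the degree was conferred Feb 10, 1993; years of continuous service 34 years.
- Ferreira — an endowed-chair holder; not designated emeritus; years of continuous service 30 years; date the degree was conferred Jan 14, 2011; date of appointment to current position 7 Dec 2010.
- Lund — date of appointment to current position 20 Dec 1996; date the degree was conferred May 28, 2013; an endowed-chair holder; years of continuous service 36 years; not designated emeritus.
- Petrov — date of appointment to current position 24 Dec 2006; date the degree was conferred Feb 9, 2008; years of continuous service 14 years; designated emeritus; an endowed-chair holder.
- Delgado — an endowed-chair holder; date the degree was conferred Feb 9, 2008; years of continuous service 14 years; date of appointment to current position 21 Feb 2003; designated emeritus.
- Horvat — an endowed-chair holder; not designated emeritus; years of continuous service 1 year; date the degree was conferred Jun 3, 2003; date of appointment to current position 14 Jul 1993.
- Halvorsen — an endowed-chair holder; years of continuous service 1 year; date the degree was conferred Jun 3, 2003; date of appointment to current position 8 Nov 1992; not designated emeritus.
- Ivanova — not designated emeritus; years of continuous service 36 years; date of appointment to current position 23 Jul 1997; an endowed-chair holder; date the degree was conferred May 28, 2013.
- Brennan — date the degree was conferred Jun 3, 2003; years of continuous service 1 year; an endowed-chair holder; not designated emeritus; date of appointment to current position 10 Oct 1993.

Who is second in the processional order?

Petrov

By the first rule: Delgado and Petrov (both designated emeritus); then Lund, Ivanova, Adeyemi, Ferreira, Halvorsen, Horvat and Brennan (each not designated emeritus).
Delgado and Petrov both have years of continuous service 14 years, so the next rule applies.
Delgado and Petrov are each an endowed-chair holder, so the next rule applies.
Delgado and Petrov both have date the degree was conferred Feb 9, 2008, so the next rule applies.
Among Delgado and Petrov, by date of appointment to current position (earlier first): Delgado (21 Feb 2003) before Petrov (24 Dec 2006).
Among Lund, Ivanova, Adeyemi, Ferreira, Halvorsen, Horvat and Brennan, by years of continuous service (higher first): Lund and Ivanova (36 years) before Adeyemi (34 years) before Ferreira (30 years) before Halvorsen, Horvat and Brennan (1 year).
Lund and Ivanova are each an endowed-chair holder, so the next rule applies.
Lund and Ivanova both have date the degree was conferred May 28, 2013, so the next rule applies.
Among Lund and Ivanova, by date of appointment to current position (earlier first): Lund (20 Dec 1996) before Ivanova (23 Jul 1997).
Halvorsen, Horvat and Brennan are each an endowed-chair holder, so the next rule applies.
Halvorsen, Horvat and Brennan all have date the degree was conferred Jun 3, 2003, so the next rule applies.
Among Halvorsen, Horvat and Brennan, by date of appointment to current position (earlier first): Halvorsen (8 Nov 1992) before Horvat (14 Jul 1993) before Brennan (10 Oct 1993).
Order: Delgado, Petrov, Lund, Ivanova, Adeyemi, Ferreira, Halvorsen, Horvat, Brennan.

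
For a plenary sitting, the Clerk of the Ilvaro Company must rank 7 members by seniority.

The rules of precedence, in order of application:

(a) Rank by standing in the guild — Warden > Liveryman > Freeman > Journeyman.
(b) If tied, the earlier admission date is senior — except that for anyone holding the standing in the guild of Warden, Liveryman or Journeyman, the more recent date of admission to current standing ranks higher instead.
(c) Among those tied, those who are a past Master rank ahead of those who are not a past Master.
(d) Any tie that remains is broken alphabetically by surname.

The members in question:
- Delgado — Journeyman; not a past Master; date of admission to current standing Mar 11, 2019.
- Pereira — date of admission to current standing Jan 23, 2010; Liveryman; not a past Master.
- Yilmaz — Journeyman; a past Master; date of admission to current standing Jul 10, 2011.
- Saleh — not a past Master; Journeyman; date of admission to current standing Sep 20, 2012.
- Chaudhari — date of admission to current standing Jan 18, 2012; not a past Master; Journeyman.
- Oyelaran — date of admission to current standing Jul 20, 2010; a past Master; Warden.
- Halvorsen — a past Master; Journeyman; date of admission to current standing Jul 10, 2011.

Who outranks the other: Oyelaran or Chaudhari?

By standing in the guild: Oyelaran (Warden); then Pereira (Liveryman); then Delgado, Saleh, Chaudhari, Halvorsen and Yilmaz (Journeyman).
Among Delgado, Saleh, Chaudhari, Halvorsen and Yilmaz, by date of admission to current standing (later first) (reversed rule for this group): Delgado (Mar 11, 2019) before Saleh (Sep 20, 2012) before Chaudhari (Jan 18, 2012) before Halvorsen and Yilmaz (Jul 10, 2011).
Halvorsen and Yilmaz are each a past Master, so the next rule applies.
Among Halvorsen and Yilmaz, alphabetically by surname: Halvorsen before Yilmaz.
So Oyelaran takes precedence.

Oyelaran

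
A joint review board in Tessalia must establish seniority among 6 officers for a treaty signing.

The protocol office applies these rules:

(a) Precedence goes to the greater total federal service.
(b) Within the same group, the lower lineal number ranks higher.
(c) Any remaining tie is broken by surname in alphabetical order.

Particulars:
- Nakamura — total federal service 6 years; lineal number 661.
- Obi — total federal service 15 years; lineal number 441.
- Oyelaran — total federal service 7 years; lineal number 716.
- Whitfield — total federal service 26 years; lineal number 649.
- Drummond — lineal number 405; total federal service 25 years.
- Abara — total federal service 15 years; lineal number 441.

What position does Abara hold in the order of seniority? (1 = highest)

3

By total federal service (higher first): Whitfield (26 years); then Drummond (25 years); then Abara and Obi (both 15 years); then Oyelaran (7 years); then Nakamura (6 years).
Abara and Obi both have lineal number 441, so the next rule applies.
Among Abara and Obi, alphabetically by surname: Abara before Obi.
Order: Whitfield, Drummond, Abara, Obi, Oyelaran, Nakamura. So position 3.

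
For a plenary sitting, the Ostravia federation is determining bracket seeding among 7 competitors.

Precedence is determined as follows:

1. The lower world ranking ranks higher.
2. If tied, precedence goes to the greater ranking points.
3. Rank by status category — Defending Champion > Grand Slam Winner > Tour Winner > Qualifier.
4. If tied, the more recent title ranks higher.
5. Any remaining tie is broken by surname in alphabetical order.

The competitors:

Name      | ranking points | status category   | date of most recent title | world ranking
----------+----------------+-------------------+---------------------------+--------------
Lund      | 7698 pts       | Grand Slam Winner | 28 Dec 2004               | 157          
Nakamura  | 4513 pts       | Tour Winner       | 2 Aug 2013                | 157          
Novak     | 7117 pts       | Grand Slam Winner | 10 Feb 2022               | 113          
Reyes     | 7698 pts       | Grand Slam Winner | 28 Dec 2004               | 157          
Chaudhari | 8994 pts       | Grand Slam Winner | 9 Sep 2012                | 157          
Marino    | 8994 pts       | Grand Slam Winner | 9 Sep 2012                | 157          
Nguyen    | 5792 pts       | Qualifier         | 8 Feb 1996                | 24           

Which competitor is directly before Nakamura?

Reyes

By world ranking (lower first): Nguyen (24); then Novak (113); then Chaudhari, Marino, Lund, Reyes and Nakamura (each 157).
Among Chaudhari, Marino, Lund, Reyes and Nakamura, by ranking points (higher first): Chaudhari and Marino (8994 pts) before Lund and Reyes (7698 pts) before Nakamura (4513 pts).
Chaudhari and Marino are each Grand Slam Winner, so the next rule applies.
Chaudhari and Marino both have date of most recent title 9 Sep 2012, so the next rule applies.
Among Chaudhari and Marino, alphabetically by surname: Chaudhari before Marino.
Lund and Reyes are each Grand Slam Winner, so the next rule applies.
Lund and Reyes both have date of most recent title 28 Dec 2004, so the next rule applies.
Among Lund and Reyes, alphabetically by surname: Lund before Reyes.
Order: Nguyen, Novak, Chaudhari, Marino, Lund, Reyes, Nakamura.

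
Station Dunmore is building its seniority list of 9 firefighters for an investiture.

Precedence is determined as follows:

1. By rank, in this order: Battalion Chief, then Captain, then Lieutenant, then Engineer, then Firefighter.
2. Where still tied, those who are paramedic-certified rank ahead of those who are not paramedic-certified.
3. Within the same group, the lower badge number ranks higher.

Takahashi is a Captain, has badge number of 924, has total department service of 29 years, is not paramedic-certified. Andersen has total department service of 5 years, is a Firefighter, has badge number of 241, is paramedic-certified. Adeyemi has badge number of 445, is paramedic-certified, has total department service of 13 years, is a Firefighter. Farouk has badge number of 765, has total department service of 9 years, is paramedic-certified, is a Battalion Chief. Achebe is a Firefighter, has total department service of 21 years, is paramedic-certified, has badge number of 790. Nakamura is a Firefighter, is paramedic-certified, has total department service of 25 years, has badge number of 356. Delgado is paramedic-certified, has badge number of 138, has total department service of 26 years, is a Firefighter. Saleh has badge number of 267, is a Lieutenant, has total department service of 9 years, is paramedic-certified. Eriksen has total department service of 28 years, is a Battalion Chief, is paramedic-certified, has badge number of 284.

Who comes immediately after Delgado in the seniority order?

Andersen

By rank: Eriksen and Farouk (Battalion Chief); then Takahashi (Captain); then Saleh (Lieutenant); then Delgado, Andersen, Nakamura, Adeyemi and Achebe (Firefighter).
Eriksen and Farouk are each paramedic-certified, so the next rule applies.
Among Eriksen and Farouk, by badge number (lower first): Eriksen (284) before Farouk (765).
Delgado, Andersen, Nakamura, Adeyemi and Achebe are each paramedic-certified, so the next rule applies.
Among Delgado, Andersen, Nakamura, Adeyemi and Achebe, by badge number (lower first): Delgado (138) before Andersen (241) before Nakamura (356) before Adeyemi (445) before Achebe (790).
Order: Eriksen, Farouk, Takahashi, Saleh, Delgado, Andersen, Nakamura, Adeyemi, Achebe.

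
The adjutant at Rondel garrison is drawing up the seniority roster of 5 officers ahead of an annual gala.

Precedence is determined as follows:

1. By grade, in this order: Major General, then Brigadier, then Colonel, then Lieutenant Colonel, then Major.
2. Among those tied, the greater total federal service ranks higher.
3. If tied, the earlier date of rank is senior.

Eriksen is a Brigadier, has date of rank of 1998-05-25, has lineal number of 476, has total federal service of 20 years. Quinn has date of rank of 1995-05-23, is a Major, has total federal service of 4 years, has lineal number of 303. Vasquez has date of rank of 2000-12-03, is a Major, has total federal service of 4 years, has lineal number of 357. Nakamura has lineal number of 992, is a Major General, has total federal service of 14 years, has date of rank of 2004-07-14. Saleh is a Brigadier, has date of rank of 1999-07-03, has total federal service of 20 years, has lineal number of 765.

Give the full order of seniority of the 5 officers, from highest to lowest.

Nakamura, Eriksen, Saleh, Quinn, Vasquez

By grade: Nakamura (Major General); then Eriksen and Saleh (Brigadier); then Quinn and Vasquez (Major).
Eriksen and Saleh both have total federal service 20 years, so the next rule applies.
Among Eriksen and Saleh, by date of rank (earlier first): Eriksen (1998-05-25) before Saleh (1999-07-03).
Quinn and Vasquez both have total federal service 4 years, so the next rule applies.
Among Quinn and Vasquez, by date of rank (earlier first): Quinn (1995-05-23) before Vasquez (2000-12-03).
Full order: Nakamura, Eriksen, Saleh, Quinn, Vasquez.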